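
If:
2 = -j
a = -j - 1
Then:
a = 1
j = -2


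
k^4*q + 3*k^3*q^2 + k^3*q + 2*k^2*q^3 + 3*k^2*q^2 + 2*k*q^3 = k*(k + q)*(k + 2*q)*(k*q + q)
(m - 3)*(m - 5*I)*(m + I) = m^3 - 3*m^2 - 4*I*m^2 + 5*m + 12*I*m - 15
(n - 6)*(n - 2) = n^2 - 8*n + 12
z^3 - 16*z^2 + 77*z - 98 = (z - 7)^2*(z - 2)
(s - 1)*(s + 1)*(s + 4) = s^3 + 4*s^2 - s - 4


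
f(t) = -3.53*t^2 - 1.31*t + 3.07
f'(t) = -7.06*t - 1.31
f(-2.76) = -20.20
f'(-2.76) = 18.18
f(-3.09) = -26.59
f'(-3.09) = 20.51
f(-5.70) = -104.15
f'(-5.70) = 38.93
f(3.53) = -45.54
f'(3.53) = -26.23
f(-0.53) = 2.77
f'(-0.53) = 2.43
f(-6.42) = -134.01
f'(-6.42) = 44.02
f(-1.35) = -1.59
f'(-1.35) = 8.22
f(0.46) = 1.72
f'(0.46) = -4.56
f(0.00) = 3.07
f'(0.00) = -1.31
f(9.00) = -294.65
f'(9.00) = -64.85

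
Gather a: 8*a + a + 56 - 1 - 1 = 9*a + 54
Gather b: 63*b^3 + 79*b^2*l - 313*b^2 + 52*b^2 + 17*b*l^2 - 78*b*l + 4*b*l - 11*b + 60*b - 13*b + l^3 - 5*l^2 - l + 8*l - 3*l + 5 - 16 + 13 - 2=63*b^3 + b^2*(79*l - 261) + b*(17*l^2 - 74*l + 36) + l^3 - 5*l^2 + 4*l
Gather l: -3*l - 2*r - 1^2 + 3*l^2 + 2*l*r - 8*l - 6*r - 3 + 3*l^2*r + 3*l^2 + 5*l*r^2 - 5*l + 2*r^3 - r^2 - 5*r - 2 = l^2*(3*r + 6) + l*(5*r^2 + 2*r - 16) + 2*r^3 - r^2 - 13*r - 6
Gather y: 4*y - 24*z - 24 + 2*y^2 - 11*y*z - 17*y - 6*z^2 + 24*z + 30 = 2*y^2 + y*(-11*z - 13) - 6*z^2 + 6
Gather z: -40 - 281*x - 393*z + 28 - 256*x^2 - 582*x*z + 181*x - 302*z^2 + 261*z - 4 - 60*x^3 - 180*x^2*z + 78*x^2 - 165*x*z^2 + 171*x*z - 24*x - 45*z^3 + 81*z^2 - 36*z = -60*x^3 - 178*x^2 - 124*x - 45*z^3 + z^2*(-165*x - 221) + z*(-180*x^2 - 411*x - 168) - 16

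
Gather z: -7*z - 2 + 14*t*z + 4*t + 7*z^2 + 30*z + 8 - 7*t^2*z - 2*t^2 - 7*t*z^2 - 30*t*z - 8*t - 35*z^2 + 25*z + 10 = -2*t^2 - 4*t + z^2*(-7*t - 28) + z*(-7*t^2 - 16*t + 48) + 16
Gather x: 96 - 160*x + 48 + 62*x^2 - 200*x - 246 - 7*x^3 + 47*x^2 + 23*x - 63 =-7*x^3 + 109*x^2 - 337*x - 165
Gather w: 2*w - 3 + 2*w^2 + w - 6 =2*w^2 + 3*w - 9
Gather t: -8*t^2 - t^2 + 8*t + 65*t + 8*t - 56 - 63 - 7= -9*t^2 + 81*t - 126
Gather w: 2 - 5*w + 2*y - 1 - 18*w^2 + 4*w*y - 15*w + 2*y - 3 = -18*w^2 + w*(4*y - 20) + 4*y - 2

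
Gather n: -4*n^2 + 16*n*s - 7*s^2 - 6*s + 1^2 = -4*n^2 + 16*n*s - 7*s^2 - 6*s + 1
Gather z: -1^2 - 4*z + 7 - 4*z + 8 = 14 - 8*z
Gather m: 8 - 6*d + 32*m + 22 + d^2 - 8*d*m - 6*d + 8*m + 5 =d^2 - 12*d + m*(40 - 8*d) + 35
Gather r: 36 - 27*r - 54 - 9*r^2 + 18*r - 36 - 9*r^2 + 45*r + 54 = -18*r^2 + 36*r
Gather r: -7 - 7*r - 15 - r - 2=-8*r - 24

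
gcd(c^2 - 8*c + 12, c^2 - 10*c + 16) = c - 2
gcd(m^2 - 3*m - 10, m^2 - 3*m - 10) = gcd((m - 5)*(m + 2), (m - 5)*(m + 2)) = m^2 - 3*m - 10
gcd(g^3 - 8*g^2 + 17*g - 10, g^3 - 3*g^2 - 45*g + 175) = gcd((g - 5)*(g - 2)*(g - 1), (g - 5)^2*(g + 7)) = g - 5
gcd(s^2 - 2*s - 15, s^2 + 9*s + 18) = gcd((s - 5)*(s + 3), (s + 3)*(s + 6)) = s + 3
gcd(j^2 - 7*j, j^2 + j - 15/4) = 1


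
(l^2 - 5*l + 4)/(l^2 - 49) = (l^2 - 5*l + 4)/(l^2 - 49)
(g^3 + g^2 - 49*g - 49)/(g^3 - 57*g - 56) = (g - 7)/(g - 8)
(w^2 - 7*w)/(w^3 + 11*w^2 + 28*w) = (w - 7)/(w^2 + 11*w + 28)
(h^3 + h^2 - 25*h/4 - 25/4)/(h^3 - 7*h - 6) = (h^2 - 25/4)/(h^2 - h - 6)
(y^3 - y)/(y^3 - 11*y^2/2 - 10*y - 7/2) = 2*y*(y - 1)/(2*y^2 - 13*y - 7)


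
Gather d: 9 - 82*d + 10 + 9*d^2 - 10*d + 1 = 9*d^2 - 92*d + 20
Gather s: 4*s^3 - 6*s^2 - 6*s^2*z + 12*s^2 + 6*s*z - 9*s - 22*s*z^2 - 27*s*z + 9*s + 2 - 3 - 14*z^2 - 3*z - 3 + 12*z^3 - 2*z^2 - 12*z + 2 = 4*s^3 + s^2*(6 - 6*z) + s*(-22*z^2 - 21*z) + 12*z^3 - 16*z^2 - 15*z - 2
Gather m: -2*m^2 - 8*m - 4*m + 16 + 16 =-2*m^2 - 12*m + 32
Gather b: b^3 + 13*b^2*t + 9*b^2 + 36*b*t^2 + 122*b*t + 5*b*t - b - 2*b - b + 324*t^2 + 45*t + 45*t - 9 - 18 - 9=b^3 + b^2*(13*t + 9) + b*(36*t^2 + 127*t - 4) + 324*t^2 + 90*t - 36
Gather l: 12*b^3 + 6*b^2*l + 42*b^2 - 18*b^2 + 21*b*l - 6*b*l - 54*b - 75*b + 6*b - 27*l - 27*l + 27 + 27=12*b^3 + 24*b^2 - 123*b + l*(6*b^2 + 15*b - 54) + 54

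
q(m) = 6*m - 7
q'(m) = 6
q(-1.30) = -14.80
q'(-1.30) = 6.00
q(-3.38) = -27.28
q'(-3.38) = 6.00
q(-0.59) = -10.54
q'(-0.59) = 6.00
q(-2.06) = -19.36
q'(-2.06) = 6.00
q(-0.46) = -9.76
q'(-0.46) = 6.00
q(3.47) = 13.82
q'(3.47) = 6.00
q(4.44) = 19.64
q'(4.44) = 6.00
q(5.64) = 26.84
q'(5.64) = 6.00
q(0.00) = -7.00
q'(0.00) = 6.00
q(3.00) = 11.00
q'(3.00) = 6.00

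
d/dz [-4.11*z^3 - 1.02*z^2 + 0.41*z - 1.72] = -12.33*z^2 - 2.04*z + 0.41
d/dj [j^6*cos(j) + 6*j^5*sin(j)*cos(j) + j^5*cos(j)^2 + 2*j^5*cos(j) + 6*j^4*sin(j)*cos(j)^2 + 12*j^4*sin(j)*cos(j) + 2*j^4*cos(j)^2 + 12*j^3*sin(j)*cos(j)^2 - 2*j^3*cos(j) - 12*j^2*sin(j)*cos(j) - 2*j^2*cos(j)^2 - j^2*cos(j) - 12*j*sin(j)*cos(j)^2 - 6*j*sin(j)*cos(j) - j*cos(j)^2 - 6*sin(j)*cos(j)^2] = (j + 1)^2*(-j^4*sin(j) - j^3*sin(2*j) + 6*j^3*cos(j) + 6*j^3*cos(2*j) + j^2*sin(j) + 15*j^2*sin(2*j) - j^2*cos(j)/2 + 5*j^2*cos(2*j)/2 + 9*j^2*cos(3*j)/2 + 5*j^2/2 + 6*j*sin(j) - 5*j*sin(2*j) + 6*j*sin(3*j) - 2*j*cos(j) - 7*j*cos(2*j) - j - 3*sin(j) - 3*sin(2*j) - 3*sin(3*j) - 3*cos(j)/2 - cos(2*j)/2 - 9*cos(3*j)/2 - 1/2)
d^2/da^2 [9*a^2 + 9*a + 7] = 18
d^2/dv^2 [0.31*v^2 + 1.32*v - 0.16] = 0.620000000000000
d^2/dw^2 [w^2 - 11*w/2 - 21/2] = 2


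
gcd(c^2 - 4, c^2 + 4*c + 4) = c + 2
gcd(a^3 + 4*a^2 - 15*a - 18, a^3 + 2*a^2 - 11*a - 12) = a^2 - 2*a - 3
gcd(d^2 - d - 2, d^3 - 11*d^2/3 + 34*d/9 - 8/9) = d - 2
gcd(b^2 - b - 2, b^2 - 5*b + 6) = b - 2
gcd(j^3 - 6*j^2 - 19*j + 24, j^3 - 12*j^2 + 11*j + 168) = j^2 - 5*j - 24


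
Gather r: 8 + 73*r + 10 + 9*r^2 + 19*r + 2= 9*r^2 + 92*r + 20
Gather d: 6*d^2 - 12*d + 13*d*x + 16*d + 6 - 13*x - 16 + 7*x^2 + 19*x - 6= 6*d^2 + d*(13*x + 4) + 7*x^2 + 6*x - 16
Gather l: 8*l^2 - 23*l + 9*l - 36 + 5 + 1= 8*l^2 - 14*l - 30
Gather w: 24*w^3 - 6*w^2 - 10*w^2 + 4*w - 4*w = 24*w^3 - 16*w^2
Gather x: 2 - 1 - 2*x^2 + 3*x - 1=-2*x^2 + 3*x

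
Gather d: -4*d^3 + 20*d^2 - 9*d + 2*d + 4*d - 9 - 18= -4*d^3 + 20*d^2 - 3*d - 27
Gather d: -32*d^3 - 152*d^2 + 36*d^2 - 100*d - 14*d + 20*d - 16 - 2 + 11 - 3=-32*d^3 - 116*d^2 - 94*d - 10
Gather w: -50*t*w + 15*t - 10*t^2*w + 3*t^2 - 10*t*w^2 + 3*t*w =3*t^2 - 10*t*w^2 + 15*t + w*(-10*t^2 - 47*t)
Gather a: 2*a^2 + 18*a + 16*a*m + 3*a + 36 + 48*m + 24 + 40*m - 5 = 2*a^2 + a*(16*m + 21) + 88*m + 55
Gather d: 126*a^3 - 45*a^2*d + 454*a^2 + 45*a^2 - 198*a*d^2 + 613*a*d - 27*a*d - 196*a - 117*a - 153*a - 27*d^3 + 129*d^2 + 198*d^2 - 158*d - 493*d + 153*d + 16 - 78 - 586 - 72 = 126*a^3 + 499*a^2 - 466*a - 27*d^3 + d^2*(327 - 198*a) + d*(-45*a^2 + 586*a - 498) - 720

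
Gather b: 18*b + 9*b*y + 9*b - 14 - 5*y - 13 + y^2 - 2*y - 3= b*(9*y + 27) + y^2 - 7*y - 30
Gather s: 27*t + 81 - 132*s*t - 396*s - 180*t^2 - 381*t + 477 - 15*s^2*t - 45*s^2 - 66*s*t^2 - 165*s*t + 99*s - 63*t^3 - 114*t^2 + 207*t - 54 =s^2*(-15*t - 45) + s*(-66*t^2 - 297*t - 297) - 63*t^3 - 294*t^2 - 147*t + 504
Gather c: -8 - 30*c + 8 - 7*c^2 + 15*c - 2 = -7*c^2 - 15*c - 2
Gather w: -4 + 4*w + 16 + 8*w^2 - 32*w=8*w^2 - 28*w + 12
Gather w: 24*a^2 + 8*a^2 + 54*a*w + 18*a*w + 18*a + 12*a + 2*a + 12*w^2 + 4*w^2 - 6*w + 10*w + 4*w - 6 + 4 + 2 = 32*a^2 + 32*a + 16*w^2 + w*(72*a + 8)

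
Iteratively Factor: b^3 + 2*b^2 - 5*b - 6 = (b - 2)*(b^2 + 4*b + 3) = (b - 2)*(b + 3)*(b + 1)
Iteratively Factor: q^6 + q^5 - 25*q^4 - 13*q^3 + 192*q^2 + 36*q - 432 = (q - 3)*(q^5 + 4*q^4 - 13*q^3 - 52*q^2 + 36*q + 144) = (q - 3)*(q + 4)*(q^4 - 13*q^2 + 36) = (q - 3)*(q + 2)*(q + 4)*(q^3 - 2*q^2 - 9*q + 18) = (q - 3)^2*(q + 2)*(q + 4)*(q^2 + q - 6) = (q - 3)^2*(q + 2)*(q + 3)*(q + 4)*(q - 2)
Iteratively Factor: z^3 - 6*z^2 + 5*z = (z - 1)*(z^2 - 5*z) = z*(z - 1)*(z - 5)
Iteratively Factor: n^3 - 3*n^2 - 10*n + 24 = (n - 4)*(n^2 + n - 6) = (n - 4)*(n - 2)*(n + 3)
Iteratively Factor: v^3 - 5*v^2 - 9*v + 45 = (v - 5)*(v^2 - 9) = (v - 5)*(v + 3)*(v - 3)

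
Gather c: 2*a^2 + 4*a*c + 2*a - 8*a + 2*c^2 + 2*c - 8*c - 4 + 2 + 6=2*a^2 - 6*a + 2*c^2 + c*(4*a - 6) + 4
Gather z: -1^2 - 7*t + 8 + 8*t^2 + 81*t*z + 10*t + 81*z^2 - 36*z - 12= 8*t^2 + 3*t + 81*z^2 + z*(81*t - 36) - 5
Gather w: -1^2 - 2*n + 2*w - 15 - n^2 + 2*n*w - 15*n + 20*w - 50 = -n^2 - 17*n + w*(2*n + 22) - 66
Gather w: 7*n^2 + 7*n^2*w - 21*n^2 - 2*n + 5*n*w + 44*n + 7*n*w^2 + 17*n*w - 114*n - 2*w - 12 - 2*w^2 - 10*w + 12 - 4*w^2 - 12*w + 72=-14*n^2 - 72*n + w^2*(7*n - 6) + w*(7*n^2 + 22*n - 24) + 72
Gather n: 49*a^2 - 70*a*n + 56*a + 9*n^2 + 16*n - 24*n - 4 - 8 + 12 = 49*a^2 + 56*a + 9*n^2 + n*(-70*a - 8)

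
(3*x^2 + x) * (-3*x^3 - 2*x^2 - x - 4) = -9*x^5 - 9*x^4 - 5*x^3 - 13*x^2 - 4*x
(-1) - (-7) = 6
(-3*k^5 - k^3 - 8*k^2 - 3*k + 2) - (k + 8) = -3*k^5 - k^3 - 8*k^2 - 4*k - 6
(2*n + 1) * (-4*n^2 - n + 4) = -8*n^3 - 6*n^2 + 7*n + 4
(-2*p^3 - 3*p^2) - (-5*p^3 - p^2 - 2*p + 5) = 3*p^3 - 2*p^2 + 2*p - 5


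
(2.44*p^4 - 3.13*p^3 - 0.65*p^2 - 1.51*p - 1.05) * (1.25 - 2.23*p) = -5.4412*p^5 + 10.0299*p^4 - 2.463*p^3 + 2.5548*p^2 + 0.454*p - 1.3125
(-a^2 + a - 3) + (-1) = -a^2 + a - 4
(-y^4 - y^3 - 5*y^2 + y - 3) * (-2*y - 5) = 2*y^5 + 7*y^4 + 15*y^3 + 23*y^2 + y + 15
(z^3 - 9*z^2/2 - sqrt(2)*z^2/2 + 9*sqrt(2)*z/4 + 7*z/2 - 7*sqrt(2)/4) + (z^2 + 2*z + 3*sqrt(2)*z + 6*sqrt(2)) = z^3 - 7*z^2/2 - sqrt(2)*z^2/2 + 11*z/2 + 21*sqrt(2)*z/4 + 17*sqrt(2)/4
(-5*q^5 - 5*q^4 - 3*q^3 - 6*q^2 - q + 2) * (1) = -5*q^5 - 5*q^4 - 3*q^3 - 6*q^2 - q + 2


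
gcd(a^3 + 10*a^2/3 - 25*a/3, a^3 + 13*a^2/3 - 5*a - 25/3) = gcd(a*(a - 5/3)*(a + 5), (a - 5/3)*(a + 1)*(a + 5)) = a^2 + 10*a/3 - 25/3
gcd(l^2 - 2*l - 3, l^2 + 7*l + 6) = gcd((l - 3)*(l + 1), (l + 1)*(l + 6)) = l + 1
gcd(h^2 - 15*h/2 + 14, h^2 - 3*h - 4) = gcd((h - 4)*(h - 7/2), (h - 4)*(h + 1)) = h - 4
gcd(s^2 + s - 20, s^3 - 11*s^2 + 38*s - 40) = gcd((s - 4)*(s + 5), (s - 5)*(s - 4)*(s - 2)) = s - 4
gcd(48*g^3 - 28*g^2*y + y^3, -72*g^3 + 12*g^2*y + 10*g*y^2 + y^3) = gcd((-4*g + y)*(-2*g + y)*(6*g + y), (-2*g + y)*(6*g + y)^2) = -12*g^2 + 4*g*y + y^2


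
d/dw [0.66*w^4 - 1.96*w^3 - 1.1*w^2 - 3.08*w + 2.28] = 2.64*w^3 - 5.88*w^2 - 2.2*w - 3.08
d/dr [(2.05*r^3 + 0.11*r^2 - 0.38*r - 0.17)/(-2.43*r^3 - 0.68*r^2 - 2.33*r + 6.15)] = (1.77635683940025e-15*r^5 - 1.1267*r^4 - 11.3998*r^3 + 36.0685*r^2 + 1.1218*r - 2.7331)/(5.9049*r^6 + 3.3048*r^5 + 11.7862*r^4 - 26.7202*r^3 - 2.9351*r^2 - 28.659*r + 37.8225)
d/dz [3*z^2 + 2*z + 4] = 6*z + 2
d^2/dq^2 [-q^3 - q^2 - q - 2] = -6*q - 2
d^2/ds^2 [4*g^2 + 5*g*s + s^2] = 2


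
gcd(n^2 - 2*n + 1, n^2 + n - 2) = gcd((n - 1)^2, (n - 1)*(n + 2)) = n - 1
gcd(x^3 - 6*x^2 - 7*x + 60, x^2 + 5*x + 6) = x + 3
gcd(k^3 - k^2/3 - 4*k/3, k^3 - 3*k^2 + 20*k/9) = k^2 - 4*k/3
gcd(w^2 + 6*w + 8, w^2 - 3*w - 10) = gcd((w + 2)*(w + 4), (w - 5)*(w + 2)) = w + 2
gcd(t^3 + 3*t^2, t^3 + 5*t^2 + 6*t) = t^2 + 3*t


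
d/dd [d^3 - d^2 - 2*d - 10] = 3*d^2 - 2*d - 2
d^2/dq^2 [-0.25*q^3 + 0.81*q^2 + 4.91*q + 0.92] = 1.62 - 1.5*q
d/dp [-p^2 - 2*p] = -2*p - 2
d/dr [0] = 0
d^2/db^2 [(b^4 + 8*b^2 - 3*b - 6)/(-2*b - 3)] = 12*(-2*b^4 - 8*b^3 - 9*b^2 - 11)/(8*b^3 + 36*b^2 + 54*b + 27)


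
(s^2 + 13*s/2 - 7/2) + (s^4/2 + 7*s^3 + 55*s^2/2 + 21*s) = s^4/2 + 7*s^3 + 57*s^2/2 + 55*s/2 - 7/2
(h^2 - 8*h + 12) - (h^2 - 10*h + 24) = 2*h - 12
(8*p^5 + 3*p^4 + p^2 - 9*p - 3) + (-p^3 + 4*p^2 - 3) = 8*p^5 + 3*p^4 - p^3 + 5*p^2 - 9*p - 6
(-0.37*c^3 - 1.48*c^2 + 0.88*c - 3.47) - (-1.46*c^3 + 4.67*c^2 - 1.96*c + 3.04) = 1.09*c^3 - 6.15*c^2 + 2.84*c - 6.51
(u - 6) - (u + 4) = -10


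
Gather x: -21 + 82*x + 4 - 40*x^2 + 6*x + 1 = -40*x^2 + 88*x - 16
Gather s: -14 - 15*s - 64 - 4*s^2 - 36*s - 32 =-4*s^2 - 51*s - 110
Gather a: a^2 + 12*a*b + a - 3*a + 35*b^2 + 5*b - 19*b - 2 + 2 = a^2 + a*(12*b - 2) + 35*b^2 - 14*b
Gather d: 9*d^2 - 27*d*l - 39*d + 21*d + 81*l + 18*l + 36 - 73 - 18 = 9*d^2 + d*(-27*l - 18) + 99*l - 55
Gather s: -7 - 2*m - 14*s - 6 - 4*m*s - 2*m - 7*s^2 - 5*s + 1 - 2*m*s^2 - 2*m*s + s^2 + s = -4*m + s^2*(-2*m - 6) + s*(-6*m - 18) - 12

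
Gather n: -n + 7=7 - n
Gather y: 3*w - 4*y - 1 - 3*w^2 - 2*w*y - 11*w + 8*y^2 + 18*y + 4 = -3*w^2 - 8*w + 8*y^2 + y*(14 - 2*w) + 3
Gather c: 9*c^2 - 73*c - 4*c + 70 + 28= 9*c^2 - 77*c + 98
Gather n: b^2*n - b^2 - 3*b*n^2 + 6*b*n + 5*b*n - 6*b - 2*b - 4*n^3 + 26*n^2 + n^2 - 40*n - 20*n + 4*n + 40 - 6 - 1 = -b^2 - 8*b - 4*n^3 + n^2*(27 - 3*b) + n*(b^2 + 11*b - 56) + 33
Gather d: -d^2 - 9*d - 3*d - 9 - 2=-d^2 - 12*d - 11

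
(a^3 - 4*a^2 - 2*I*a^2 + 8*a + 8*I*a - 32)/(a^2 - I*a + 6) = (a^2 - 4*a*(1 + I) + 16*I)/(a - 3*I)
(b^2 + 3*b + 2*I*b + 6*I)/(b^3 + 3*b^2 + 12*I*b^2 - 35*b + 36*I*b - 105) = (b + 2*I)/(b^2 + 12*I*b - 35)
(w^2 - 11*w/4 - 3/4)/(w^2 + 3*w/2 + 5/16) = 4*(w - 3)/(4*w + 5)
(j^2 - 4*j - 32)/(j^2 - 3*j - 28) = (j - 8)/(j - 7)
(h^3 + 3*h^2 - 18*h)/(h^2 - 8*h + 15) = h*(h + 6)/(h - 5)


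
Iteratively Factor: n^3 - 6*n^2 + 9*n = (n - 3)*(n^2 - 3*n) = (n - 3)^2*(n)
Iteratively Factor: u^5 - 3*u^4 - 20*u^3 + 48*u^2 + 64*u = (u - 4)*(u^4 + u^3 - 16*u^2 - 16*u) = (u - 4)^2*(u^3 + 5*u^2 + 4*u) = (u - 4)^2*(u + 1)*(u^2 + 4*u) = (u - 4)^2*(u + 1)*(u + 4)*(u)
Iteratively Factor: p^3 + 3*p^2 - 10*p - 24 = (p + 2)*(p^2 + p - 12) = (p + 2)*(p + 4)*(p - 3)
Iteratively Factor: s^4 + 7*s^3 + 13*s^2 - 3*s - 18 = (s + 2)*(s^3 + 5*s^2 + 3*s - 9) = (s + 2)*(s + 3)*(s^2 + 2*s - 3) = (s + 2)*(s + 3)^2*(s - 1)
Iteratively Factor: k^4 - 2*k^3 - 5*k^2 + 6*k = (k)*(k^3 - 2*k^2 - 5*k + 6) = k*(k - 3)*(k^2 + k - 2) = k*(k - 3)*(k + 2)*(k - 1)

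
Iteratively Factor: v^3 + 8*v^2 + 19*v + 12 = (v + 3)*(v^2 + 5*v + 4) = (v + 1)*(v + 3)*(v + 4)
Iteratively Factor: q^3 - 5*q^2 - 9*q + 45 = (q - 3)*(q^2 - 2*q - 15) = (q - 5)*(q - 3)*(q + 3)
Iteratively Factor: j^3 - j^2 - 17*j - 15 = (j + 3)*(j^2 - 4*j - 5) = (j + 1)*(j + 3)*(j - 5)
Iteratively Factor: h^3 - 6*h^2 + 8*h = (h - 4)*(h^2 - 2*h) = (h - 4)*(h - 2)*(h)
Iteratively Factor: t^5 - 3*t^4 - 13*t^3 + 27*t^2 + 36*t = (t + 1)*(t^4 - 4*t^3 - 9*t^2 + 36*t) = (t + 1)*(t + 3)*(t^3 - 7*t^2 + 12*t) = (t - 3)*(t + 1)*(t + 3)*(t^2 - 4*t) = t*(t - 3)*(t + 1)*(t + 3)*(t - 4)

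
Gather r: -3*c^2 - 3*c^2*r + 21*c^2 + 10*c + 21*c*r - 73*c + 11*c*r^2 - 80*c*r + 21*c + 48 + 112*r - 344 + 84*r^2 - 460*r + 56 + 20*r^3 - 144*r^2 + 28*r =18*c^2 - 42*c + 20*r^3 + r^2*(11*c - 60) + r*(-3*c^2 - 59*c - 320) - 240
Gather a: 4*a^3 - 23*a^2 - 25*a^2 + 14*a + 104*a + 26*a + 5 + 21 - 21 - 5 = 4*a^3 - 48*a^2 + 144*a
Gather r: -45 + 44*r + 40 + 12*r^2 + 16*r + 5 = 12*r^2 + 60*r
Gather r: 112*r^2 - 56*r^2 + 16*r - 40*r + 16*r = 56*r^2 - 8*r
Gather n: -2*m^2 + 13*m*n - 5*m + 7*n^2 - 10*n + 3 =-2*m^2 - 5*m + 7*n^2 + n*(13*m - 10) + 3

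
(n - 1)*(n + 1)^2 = n^3 + n^2 - n - 1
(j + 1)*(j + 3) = j^2 + 4*j + 3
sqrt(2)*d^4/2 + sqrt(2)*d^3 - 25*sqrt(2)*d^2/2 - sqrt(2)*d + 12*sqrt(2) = (d - 4)*(d - 1)*(d + 6)*(sqrt(2)*d/2 + sqrt(2)/2)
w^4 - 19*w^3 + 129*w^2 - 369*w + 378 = (w - 7)*(w - 6)*(w - 3)^2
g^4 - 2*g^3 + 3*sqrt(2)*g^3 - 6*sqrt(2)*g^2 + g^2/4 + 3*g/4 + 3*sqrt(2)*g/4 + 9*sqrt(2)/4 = (g - 3/2)*(g - 1)*(g + 1/2)*(g + 3*sqrt(2))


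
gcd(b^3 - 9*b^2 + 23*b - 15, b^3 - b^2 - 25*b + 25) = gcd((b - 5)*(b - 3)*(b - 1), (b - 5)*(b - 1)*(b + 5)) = b^2 - 6*b + 5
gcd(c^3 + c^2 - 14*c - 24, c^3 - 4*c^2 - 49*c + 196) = c - 4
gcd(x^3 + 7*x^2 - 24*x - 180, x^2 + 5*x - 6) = x + 6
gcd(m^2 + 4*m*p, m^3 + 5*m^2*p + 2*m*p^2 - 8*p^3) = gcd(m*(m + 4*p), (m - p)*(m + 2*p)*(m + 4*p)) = m + 4*p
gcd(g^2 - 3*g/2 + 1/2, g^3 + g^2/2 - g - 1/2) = g - 1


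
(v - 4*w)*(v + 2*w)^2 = v^3 - 12*v*w^2 - 16*w^3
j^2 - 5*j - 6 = (j - 6)*(j + 1)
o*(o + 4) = o^2 + 4*o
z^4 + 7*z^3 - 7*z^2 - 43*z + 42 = (z - 2)*(z - 1)*(z + 3)*(z + 7)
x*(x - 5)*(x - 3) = x^3 - 8*x^2 + 15*x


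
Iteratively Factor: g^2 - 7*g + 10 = (g - 5)*(g - 2)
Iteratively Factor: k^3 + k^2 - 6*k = (k)*(k^2 + k - 6) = k*(k + 3)*(k - 2)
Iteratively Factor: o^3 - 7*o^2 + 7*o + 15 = (o - 5)*(o^2 - 2*o - 3) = (o - 5)*(o - 3)*(o + 1)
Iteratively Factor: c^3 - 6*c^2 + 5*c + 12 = (c + 1)*(c^2 - 7*c + 12) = (c - 4)*(c + 1)*(c - 3)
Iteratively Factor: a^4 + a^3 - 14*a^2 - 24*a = (a + 3)*(a^3 - 2*a^2 - 8*a) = a*(a + 3)*(a^2 - 2*a - 8) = a*(a - 4)*(a + 3)*(a + 2)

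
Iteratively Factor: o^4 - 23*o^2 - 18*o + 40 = (o - 1)*(o^3 + o^2 - 22*o - 40) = (o - 5)*(o - 1)*(o^2 + 6*o + 8) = (o - 5)*(o - 1)*(o + 4)*(o + 2)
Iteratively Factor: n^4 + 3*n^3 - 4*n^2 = (n)*(n^3 + 3*n^2 - 4*n) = n*(n + 4)*(n^2 - n) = n^2*(n + 4)*(n - 1)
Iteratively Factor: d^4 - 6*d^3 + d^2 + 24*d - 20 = (d + 2)*(d^3 - 8*d^2 + 17*d - 10) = (d - 2)*(d + 2)*(d^2 - 6*d + 5) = (d - 2)*(d - 1)*(d + 2)*(d - 5)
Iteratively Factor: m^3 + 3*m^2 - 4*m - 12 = (m - 2)*(m^2 + 5*m + 6) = (m - 2)*(m + 2)*(m + 3)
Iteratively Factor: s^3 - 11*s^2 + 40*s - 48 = (s - 4)*(s^2 - 7*s + 12) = (s - 4)*(s - 3)*(s - 4)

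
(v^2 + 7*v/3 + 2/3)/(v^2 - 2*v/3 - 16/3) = (3*v + 1)/(3*v - 8)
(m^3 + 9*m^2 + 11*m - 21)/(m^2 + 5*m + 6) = (m^2 + 6*m - 7)/(m + 2)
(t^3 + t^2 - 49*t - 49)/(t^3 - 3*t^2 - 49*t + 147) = (t + 1)/(t - 3)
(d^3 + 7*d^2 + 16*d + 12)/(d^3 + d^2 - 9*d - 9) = (d^2 + 4*d + 4)/(d^2 - 2*d - 3)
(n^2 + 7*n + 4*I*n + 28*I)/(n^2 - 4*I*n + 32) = (n + 7)/(n - 8*I)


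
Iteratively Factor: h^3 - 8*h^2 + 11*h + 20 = (h - 5)*(h^2 - 3*h - 4) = (h - 5)*(h + 1)*(h - 4)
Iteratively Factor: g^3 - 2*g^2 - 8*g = (g + 2)*(g^2 - 4*g) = g*(g + 2)*(g - 4)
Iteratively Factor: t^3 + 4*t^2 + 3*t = (t)*(t^2 + 4*t + 3) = t*(t + 1)*(t + 3)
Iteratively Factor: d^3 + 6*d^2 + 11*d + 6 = (d + 1)*(d^2 + 5*d + 6) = (d + 1)*(d + 2)*(d + 3)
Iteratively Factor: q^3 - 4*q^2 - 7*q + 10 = (q - 1)*(q^2 - 3*q - 10) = (q - 1)*(q + 2)*(q - 5)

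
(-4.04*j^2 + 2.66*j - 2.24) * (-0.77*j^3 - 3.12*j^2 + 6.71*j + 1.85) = 3.1108*j^5 + 10.5566*j^4 - 33.6828*j^3 + 17.3634*j^2 - 10.1094*j - 4.144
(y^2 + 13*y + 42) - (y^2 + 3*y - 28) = 10*y + 70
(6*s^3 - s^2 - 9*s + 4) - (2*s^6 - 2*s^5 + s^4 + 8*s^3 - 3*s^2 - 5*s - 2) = -2*s^6 + 2*s^5 - s^4 - 2*s^3 + 2*s^2 - 4*s + 6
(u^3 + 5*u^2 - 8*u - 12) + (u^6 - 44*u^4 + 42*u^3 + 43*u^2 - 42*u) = u^6 - 44*u^4 + 43*u^3 + 48*u^2 - 50*u - 12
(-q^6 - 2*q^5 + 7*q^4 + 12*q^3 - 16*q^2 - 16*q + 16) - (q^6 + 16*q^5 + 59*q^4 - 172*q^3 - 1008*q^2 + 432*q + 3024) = -2*q^6 - 18*q^5 - 52*q^4 + 184*q^3 + 992*q^2 - 448*q - 3008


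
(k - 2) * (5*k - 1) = 5*k^2 - 11*k + 2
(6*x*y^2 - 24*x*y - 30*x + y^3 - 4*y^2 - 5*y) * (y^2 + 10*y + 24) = 6*x*y^4 + 36*x*y^3 - 126*x*y^2 - 876*x*y - 720*x + y^5 + 6*y^4 - 21*y^3 - 146*y^2 - 120*y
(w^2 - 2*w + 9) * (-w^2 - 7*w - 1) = -w^4 - 5*w^3 + 4*w^2 - 61*w - 9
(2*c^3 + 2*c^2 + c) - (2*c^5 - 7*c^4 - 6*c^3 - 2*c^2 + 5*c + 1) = -2*c^5 + 7*c^4 + 8*c^3 + 4*c^2 - 4*c - 1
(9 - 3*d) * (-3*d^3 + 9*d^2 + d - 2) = 9*d^4 - 54*d^3 + 78*d^2 + 15*d - 18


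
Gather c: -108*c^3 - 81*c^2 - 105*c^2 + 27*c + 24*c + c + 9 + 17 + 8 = -108*c^3 - 186*c^2 + 52*c + 34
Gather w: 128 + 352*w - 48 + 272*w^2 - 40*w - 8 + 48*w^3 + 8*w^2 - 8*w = 48*w^3 + 280*w^2 + 304*w + 72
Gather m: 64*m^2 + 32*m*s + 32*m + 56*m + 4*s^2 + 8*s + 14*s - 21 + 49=64*m^2 + m*(32*s + 88) + 4*s^2 + 22*s + 28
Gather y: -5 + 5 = 0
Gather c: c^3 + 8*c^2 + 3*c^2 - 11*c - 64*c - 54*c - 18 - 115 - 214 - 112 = c^3 + 11*c^2 - 129*c - 459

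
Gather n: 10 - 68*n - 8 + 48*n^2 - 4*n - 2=48*n^2 - 72*n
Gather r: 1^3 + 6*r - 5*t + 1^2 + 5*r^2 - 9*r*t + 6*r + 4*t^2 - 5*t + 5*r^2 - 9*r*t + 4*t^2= 10*r^2 + r*(12 - 18*t) + 8*t^2 - 10*t + 2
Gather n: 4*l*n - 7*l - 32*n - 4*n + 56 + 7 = -7*l + n*(4*l - 36) + 63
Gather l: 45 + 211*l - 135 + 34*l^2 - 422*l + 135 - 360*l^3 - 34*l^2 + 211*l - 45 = -360*l^3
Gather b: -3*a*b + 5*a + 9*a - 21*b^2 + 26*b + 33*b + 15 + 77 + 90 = 14*a - 21*b^2 + b*(59 - 3*a) + 182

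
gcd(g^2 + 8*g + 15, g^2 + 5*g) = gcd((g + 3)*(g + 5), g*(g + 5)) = g + 5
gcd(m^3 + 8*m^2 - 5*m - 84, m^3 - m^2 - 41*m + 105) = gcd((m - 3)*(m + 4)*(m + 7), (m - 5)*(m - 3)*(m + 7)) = m^2 + 4*m - 21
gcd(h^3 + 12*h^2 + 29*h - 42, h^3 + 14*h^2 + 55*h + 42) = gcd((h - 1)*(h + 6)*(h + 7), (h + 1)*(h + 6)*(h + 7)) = h^2 + 13*h + 42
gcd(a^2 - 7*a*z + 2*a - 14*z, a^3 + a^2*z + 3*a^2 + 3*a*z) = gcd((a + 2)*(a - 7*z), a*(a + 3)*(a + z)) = 1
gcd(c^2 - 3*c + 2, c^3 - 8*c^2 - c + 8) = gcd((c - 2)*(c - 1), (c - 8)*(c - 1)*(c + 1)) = c - 1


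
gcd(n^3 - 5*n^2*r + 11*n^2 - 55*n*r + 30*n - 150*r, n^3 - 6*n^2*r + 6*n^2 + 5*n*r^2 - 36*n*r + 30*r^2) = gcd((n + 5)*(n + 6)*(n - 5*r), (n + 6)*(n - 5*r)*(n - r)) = -n^2 + 5*n*r - 6*n + 30*r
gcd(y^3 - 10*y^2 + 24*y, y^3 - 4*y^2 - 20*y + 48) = y - 6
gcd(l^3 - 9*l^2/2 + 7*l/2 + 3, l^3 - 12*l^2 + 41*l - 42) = l^2 - 5*l + 6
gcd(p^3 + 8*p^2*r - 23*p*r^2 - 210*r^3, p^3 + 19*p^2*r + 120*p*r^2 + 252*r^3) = p^2 + 13*p*r + 42*r^2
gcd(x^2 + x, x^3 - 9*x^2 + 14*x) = x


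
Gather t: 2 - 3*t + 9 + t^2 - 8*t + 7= t^2 - 11*t + 18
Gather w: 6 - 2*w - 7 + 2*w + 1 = 0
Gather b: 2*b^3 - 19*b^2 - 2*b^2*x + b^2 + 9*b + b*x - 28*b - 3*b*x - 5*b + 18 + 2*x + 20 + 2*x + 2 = 2*b^3 + b^2*(-2*x - 18) + b*(-2*x - 24) + 4*x + 40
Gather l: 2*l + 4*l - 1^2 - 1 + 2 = 6*l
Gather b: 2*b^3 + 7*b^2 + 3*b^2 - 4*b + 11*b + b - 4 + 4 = 2*b^3 + 10*b^2 + 8*b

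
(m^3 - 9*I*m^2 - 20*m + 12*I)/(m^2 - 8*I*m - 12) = m - I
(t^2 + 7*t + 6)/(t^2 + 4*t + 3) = (t + 6)/(t + 3)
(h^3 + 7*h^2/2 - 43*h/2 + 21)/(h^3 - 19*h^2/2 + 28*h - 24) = (h^2 + 5*h - 14)/(h^2 - 8*h + 16)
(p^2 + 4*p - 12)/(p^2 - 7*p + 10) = (p + 6)/(p - 5)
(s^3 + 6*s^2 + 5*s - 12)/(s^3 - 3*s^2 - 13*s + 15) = (s + 4)/(s - 5)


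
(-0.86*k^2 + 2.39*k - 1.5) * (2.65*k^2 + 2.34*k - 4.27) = -2.279*k^4 + 4.3211*k^3 + 5.2898*k^2 - 13.7153*k + 6.405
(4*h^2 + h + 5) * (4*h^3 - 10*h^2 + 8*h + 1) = 16*h^5 - 36*h^4 + 42*h^3 - 38*h^2 + 41*h + 5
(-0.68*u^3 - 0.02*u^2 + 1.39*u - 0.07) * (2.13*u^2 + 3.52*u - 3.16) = -1.4484*u^5 - 2.4362*u^4 + 5.0391*u^3 + 4.8069*u^2 - 4.6388*u + 0.2212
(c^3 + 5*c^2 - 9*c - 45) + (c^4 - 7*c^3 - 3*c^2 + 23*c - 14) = c^4 - 6*c^3 + 2*c^2 + 14*c - 59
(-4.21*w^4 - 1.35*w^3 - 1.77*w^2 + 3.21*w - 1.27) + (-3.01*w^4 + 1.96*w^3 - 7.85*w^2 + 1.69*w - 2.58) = -7.22*w^4 + 0.61*w^3 - 9.62*w^2 + 4.9*w - 3.85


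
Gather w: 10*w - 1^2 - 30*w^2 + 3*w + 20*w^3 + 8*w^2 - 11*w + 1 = 20*w^3 - 22*w^2 + 2*w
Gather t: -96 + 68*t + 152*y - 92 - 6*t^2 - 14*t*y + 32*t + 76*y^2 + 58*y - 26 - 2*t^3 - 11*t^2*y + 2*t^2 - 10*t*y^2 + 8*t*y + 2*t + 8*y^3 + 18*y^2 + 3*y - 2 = -2*t^3 + t^2*(-11*y - 4) + t*(-10*y^2 - 6*y + 102) + 8*y^3 + 94*y^2 + 213*y - 216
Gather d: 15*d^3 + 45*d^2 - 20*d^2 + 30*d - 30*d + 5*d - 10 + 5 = 15*d^3 + 25*d^2 + 5*d - 5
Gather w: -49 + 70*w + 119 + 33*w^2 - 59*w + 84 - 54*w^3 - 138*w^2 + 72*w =-54*w^3 - 105*w^2 + 83*w + 154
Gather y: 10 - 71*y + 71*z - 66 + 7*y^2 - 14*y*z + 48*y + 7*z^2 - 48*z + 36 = 7*y^2 + y*(-14*z - 23) + 7*z^2 + 23*z - 20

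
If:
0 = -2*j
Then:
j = 0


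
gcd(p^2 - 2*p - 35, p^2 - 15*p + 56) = p - 7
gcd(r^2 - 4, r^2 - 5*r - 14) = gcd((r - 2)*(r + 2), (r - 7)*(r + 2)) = r + 2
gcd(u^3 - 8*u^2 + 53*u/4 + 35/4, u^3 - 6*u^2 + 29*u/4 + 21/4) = u^2 - 3*u - 7/4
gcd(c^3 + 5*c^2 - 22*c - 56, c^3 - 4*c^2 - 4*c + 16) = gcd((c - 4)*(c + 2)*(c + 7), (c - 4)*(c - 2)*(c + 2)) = c^2 - 2*c - 8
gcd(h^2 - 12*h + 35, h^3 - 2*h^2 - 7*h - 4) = 1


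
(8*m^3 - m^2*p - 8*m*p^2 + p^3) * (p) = 8*m^3*p - m^2*p^2 - 8*m*p^3 + p^4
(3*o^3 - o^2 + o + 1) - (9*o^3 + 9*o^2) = -6*o^3 - 10*o^2 + o + 1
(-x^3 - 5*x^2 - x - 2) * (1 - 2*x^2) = 2*x^5 + 10*x^4 + x^3 - x^2 - x - 2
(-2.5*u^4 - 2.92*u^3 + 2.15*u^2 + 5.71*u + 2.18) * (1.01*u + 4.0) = -2.525*u^5 - 12.9492*u^4 - 9.5085*u^3 + 14.3671*u^2 + 25.0418*u + 8.72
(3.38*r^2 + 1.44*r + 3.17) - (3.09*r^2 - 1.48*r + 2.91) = 0.29*r^2 + 2.92*r + 0.26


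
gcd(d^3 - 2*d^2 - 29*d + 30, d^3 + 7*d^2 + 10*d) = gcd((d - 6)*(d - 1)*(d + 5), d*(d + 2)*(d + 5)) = d + 5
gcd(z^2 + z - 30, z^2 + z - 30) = z^2 + z - 30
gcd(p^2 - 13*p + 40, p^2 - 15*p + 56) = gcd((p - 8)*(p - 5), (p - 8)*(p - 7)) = p - 8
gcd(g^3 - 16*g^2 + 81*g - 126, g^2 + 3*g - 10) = 1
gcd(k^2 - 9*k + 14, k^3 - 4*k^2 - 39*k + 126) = k - 7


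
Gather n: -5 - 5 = -10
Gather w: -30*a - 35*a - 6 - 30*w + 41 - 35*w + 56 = -65*a - 65*w + 91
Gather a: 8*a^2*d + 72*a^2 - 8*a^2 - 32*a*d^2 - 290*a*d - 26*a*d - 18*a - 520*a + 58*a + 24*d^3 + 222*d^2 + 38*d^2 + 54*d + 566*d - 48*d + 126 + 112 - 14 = a^2*(8*d + 64) + a*(-32*d^2 - 316*d - 480) + 24*d^3 + 260*d^2 + 572*d + 224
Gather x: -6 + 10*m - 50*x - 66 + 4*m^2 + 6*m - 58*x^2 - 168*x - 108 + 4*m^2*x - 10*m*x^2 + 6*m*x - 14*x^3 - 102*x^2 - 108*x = 4*m^2 + 16*m - 14*x^3 + x^2*(-10*m - 160) + x*(4*m^2 + 6*m - 326) - 180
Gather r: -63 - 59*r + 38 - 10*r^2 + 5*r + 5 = -10*r^2 - 54*r - 20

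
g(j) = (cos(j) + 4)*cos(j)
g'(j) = -(cos(j) + 4)*sin(j) - sin(j)*cos(j)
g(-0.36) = 4.62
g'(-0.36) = 2.07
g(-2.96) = -2.97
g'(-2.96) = 0.37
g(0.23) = 4.84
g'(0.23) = -1.36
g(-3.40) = -2.93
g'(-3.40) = -0.53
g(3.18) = -3.00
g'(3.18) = 0.08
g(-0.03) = 5.00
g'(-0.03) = 0.18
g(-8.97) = -2.79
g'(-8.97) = 0.97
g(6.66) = 4.58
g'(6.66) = -2.16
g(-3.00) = -2.98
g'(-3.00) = 0.29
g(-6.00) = 4.76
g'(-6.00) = -1.65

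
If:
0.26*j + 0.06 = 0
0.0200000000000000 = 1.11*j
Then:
No Solution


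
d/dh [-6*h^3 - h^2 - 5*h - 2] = -18*h^2 - 2*h - 5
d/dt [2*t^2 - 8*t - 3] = 4*t - 8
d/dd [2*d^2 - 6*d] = 4*d - 6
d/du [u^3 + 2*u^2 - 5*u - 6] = 3*u^2 + 4*u - 5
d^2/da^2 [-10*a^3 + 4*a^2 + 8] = 8 - 60*a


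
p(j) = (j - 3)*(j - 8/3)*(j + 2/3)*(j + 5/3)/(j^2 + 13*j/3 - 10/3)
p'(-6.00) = 136.62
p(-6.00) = 270.40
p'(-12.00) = -28.49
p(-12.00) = 290.58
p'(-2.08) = 6.17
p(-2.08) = -1.76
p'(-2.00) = 5.34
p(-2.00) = -1.30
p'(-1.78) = 3.42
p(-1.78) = -0.34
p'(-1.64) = 2.42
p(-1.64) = 0.07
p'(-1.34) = 0.69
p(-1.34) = 0.52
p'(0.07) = -8.64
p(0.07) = -3.22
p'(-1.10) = -0.41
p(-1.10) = 0.55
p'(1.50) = -4.66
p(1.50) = 2.22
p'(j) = (-2*j - 13/3)*(j - 3)*(j - 8/3)*(j + 2/3)*(j + 5/3)/(j^2 + 13*j/3 - 10/3)^2 + (j - 3)*(j - 8/3)*(j + 2/3)/(j^2 + 13*j/3 - 10/3) + (j - 3)*(j - 8/3)*(j + 5/3)/(j^2 + 13*j/3 - 10/3) + (j - 3)*(j + 2/3)*(j + 5/3)/(j^2 + 13*j/3 - 10/3) + (j - 8/3)*(j + 2/3)*(j + 5/3)/(j^2 + 13*j/3 - 10/3) = (162*j^5 + 783*j^4 - 3420*j^3 + 255*j^2 + 780*j - 6460)/(9*(9*j^4 + 78*j^3 + 109*j^2 - 260*j + 100))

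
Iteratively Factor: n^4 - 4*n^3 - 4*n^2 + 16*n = (n - 2)*(n^3 - 2*n^2 - 8*n) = (n - 2)*(n + 2)*(n^2 - 4*n) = n*(n - 2)*(n + 2)*(n - 4)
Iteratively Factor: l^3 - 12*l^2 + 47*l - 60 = (l - 5)*(l^2 - 7*l + 12) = (l - 5)*(l - 3)*(l - 4)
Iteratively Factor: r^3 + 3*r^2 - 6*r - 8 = (r + 1)*(r^2 + 2*r - 8) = (r + 1)*(r + 4)*(r - 2)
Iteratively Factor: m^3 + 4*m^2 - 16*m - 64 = (m + 4)*(m^2 - 16) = (m + 4)^2*(m - 4)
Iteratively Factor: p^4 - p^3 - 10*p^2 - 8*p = (p + 1)*(p^3 - 2*p^2 - 8*p) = (p + 1)*(p + 2)*(p^2 - 4*p) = p*(p + 1)*(p + 2)*(p - 4)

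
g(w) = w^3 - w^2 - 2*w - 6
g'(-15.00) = 703.00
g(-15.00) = -3576.00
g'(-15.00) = 703.00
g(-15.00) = -3576.00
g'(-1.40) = 6.68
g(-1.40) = -7.90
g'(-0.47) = -0.40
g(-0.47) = -5.38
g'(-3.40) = 39.48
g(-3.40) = -50.06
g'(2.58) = 12.81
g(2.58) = -0.64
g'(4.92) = 60.78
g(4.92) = 79.05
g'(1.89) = 4.94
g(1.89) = -6.60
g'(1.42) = 1.21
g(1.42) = -7.99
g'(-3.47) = 41.06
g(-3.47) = -52.88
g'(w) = 3*w^2 - 2*w - 2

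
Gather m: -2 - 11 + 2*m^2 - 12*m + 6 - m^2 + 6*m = m^2 - 6*m - 7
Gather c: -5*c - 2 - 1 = -5*c - 3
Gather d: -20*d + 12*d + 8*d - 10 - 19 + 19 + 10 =0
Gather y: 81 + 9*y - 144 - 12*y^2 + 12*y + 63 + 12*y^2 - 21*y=0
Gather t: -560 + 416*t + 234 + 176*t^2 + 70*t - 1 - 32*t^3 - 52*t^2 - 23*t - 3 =-32*t^3 + 124*t^2 + 463*t - 330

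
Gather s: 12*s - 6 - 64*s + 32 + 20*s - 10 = 16 - 32*s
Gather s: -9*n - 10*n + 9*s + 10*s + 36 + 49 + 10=-19*n + 19*s + 95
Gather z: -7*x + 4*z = -7*x + 4*z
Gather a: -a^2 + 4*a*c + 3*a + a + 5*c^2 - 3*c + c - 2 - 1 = -a^2 + a*(4*c + 4) + 5*c^2 - 2*c - 3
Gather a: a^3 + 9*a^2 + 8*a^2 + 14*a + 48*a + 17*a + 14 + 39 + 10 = a^3 + 17*a^2 + 79*a + 63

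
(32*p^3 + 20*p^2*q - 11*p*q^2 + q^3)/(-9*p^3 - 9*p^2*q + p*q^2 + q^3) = (-32*p^2 + 12*p*q - q^2)/(9*p^2 - q^2)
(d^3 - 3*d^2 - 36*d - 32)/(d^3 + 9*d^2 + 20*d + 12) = (d^2 - 4*d - 32)/(d^2 + 8*d + 12)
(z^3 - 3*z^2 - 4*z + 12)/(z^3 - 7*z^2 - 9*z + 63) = (z^2 - 4)/(z^2 - 4*z - 21)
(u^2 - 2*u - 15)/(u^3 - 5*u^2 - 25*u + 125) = (u + 3)/(u^2 - 25)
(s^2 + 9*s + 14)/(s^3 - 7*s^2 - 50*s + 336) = (s + 2)/(s^2 - 14*s + 48)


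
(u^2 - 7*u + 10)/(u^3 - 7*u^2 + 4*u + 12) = (u - 5)/(u^2 - 5*u - 6)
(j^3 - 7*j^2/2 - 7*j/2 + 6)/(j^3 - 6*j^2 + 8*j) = (2*j^2 + j - 3)/(2*j*(j - 2))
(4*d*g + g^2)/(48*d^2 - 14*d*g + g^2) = g*(4*d + g)/(48*d^2 - 14*d*g + g^2)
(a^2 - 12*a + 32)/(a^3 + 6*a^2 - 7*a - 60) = (a^2 - 12*a + 32)/(a^3 + 6*a^2 - 7*a - 60)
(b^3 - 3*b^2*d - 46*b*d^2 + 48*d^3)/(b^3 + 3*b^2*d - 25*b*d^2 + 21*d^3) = (b^2 - 2*b*d - 48*d^2)/(b^2 + 4*b*d - 21*d^2)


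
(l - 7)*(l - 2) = l^2 - 9*l + 14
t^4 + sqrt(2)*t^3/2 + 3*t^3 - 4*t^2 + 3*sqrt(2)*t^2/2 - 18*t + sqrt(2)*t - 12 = (t - 3*sqrt(2)/2)*(t + 2*sqrt(2))*(sqrt(2)*t/2 + sqrt(2))*(sqrt(2)*t + sqrt(2))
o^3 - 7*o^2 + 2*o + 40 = (o - 5)*(o - 4)*(o + 2)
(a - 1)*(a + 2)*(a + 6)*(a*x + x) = a^4*x + 8*a^3*x + 11*a^2*x - 8*a*x - 12*x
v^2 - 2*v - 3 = (v - 3)*(v + 1)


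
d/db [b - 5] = 1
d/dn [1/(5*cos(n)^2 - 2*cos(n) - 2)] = 2*(5*cos(n) - 1)*sin(n)/(-5*cos(n)^2 + 2*cos(n) + 2)^2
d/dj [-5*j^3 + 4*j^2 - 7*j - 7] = -15*j^2 + 8*j - 7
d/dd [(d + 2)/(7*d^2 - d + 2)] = (7*d^2 - d - (d + 2)*(14*d - 1) + 2)/(7*d^2 - d + 2)^2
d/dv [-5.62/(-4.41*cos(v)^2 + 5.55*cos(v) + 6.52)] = (49.5684*cos(v) - 31.191)*sin(v)/(-4.41*cos(v)^2 + 5.55*cos(v) + 6.52)^2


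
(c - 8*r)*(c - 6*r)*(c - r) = c^3 - 15*c^2*r + 62*c*r^2 - 48*r^3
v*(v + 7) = v^2 + 7*v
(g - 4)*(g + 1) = g^2 - 3*g - 4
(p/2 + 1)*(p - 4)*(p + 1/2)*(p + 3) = p^4/2 + 3*p^3/4 - 27*p^2/4 - 31*p/2 - 6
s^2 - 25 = (s - 5)*(s + 5)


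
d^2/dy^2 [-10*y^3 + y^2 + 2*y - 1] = 2 - 60*y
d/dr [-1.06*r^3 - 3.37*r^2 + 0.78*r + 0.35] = -3.18*r^2 - 6.74*r + 0.78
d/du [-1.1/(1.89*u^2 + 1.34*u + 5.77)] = (4.158*u + 1.474)/(1.89*u^2 + 1.34*u + 5.77)^2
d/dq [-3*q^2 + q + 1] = 1 - 6*q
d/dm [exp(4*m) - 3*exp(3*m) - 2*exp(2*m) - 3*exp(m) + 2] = (4*exp(3*m) - 9*exp(2*m) - 4*exp(m) - 3)*exp(m)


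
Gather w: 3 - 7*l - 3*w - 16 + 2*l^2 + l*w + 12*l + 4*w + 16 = 2*l^2 + 5*l + w*(l + 1) + 3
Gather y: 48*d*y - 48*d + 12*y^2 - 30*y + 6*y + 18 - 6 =-48*d + 12*y^2 + y*(48*d - 24) + 12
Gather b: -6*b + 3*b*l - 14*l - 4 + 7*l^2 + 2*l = b*(3*l - 6) + 7*l^2 - 12*l - 4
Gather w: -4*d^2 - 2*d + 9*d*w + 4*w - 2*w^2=-4*d^2 - 2*d - 2*w^2 + w*(9*d + 4)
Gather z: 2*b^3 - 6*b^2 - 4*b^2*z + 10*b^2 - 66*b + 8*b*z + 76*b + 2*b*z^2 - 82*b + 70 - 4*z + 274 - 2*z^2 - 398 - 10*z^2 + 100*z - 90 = 2*b^3 + 4*b^2 - 72*b + z^2*(2*b - 12) + z*(-4*b^2 + 8*b + 96) - 144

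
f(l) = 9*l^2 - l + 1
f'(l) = 18*l - 1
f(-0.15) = 1.35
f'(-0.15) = -3.70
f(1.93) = 32.59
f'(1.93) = 33.74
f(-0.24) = 1.76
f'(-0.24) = -5.32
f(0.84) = 6.51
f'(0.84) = 14.12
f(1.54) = 20.80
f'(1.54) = 26.72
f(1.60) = 22.44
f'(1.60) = 27.80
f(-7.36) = 495.89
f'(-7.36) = -133.48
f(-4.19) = 163.19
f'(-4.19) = -76.42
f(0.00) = 1.00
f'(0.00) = -1.00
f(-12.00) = 1309.00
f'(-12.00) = -217.00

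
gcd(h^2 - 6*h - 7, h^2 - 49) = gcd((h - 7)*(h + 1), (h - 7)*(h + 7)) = h - 7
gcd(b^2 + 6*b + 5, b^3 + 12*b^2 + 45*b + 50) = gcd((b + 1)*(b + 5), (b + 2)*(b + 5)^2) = b + 5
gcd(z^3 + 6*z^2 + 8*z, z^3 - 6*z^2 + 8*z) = z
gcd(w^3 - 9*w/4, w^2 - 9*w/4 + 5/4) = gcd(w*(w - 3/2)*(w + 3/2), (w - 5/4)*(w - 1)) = 1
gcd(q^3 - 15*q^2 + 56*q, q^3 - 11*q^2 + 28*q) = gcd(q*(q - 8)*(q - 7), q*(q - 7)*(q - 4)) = q^2 - 7*q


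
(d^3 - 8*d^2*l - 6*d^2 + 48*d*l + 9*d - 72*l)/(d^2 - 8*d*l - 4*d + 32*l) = (d^2 - 6*d + 9)/(d - 4)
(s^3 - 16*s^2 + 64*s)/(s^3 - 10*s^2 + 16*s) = (s - 8)/(s - 2)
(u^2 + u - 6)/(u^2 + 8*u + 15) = (u - 2)/(u + 5)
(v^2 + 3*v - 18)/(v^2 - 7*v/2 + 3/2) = 2*(v + 6)/(2*v - 1)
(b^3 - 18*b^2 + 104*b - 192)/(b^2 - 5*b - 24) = (b^2 - 10*b + 24)/(b + 3)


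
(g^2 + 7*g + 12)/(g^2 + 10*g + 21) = (g + 4)/(g + 7)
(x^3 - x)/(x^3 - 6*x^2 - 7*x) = (x - 1)/(x - 7)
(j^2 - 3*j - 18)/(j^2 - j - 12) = (j - 6)/(j - 4)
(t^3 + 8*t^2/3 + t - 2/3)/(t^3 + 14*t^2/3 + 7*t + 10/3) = (3*t - 1)/(3*t + 5)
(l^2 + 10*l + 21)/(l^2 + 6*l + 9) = (l + 7)/(l + 3)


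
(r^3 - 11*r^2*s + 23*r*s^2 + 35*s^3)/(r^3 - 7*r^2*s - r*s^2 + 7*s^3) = (r - 5*s)/(r - s)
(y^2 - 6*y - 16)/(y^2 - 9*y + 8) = (y + 2)/(y - 1)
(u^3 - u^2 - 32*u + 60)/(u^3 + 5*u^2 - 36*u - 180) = (u^2 - 7*u + 10)/(u^2 - u - 30)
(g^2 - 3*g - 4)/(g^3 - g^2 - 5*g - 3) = (g - 4)/(g^2 - 2*g - 3)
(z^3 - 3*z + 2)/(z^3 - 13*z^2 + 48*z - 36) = (z^2 + z - 2)/(z^2 - 12*z + 36)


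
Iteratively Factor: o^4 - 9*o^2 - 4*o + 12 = (o + 2)*(o^3 - 2*o^2 - 5*o + 6) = (o + 2)^2*(o^2 - 4*o + 3) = (o - 3)*(o + 2)^2*(o - 1)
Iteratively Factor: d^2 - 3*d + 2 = (d - 1)*(d - 2)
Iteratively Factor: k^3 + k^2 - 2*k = (k)*(k^2 + k - 2) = k*(k + 2)*(k - 1)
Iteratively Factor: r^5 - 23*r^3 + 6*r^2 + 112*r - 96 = (r - 4)*(r^4 + 4*r^3 - 7*r^2 - 22*r + 24) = (r - 4)*(r + 3)*(r^3 + r^2 - 10*r + 8) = (r - 4)*(r - 2)*(r + 3)*(r^2 + 3*r - 4) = (r - 4)*(r - 2)*(r - 1)*(r + 3)*(r + 4)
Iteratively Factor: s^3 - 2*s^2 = (s)*(s^2 - 2*s) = s*(s - 2)*(s)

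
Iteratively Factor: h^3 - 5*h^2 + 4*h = (h - 4)*(h^2 - h) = h*(h - 4)*(h - 1)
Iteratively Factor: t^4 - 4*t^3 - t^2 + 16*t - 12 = (t + 2)*(t^3 - 6*t^2 + 11*t - 6) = (t - 1)*(t + 2)*(t^2 - 5*t + 6) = (t - 3)*(t - 1)*(t + 2)*(t - 2)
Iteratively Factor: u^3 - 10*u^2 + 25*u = (u - 5)*(u^2 - 5*u) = (u - 5)^2*(u)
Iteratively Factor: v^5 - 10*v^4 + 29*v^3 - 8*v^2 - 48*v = (v - 4)*(v^4 - 6*v^3 + 5*v^2 + 12*v) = v*(v - 4)*(v^3 - 6*v^2 + 5*v + 12) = v*(v - 4)^2*(v^2 - 2*v - 3) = v*(v - 4)^2*(v + 1)*(v - 3)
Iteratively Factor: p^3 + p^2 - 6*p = (p)*(p^2 + p - 6) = p*(p + 3)*(p - 2)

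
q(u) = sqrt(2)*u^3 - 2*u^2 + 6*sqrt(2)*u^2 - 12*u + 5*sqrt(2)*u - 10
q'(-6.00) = 69.98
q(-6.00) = -52.43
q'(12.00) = 761.66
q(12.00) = 3308.49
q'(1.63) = 27.49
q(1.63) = 5.32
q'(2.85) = 66.50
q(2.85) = 61.37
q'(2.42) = 51.31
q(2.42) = 36.10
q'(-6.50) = 90.01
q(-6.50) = -92.34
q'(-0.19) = -7.24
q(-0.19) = -8.84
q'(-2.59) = -10.06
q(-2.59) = 21.70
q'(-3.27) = -1.98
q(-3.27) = 26.01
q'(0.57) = 3.84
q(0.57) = -10.44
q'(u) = 3*sqrt(2)*u^2 - 4*u + 12*sqrt(2)*u - 12 + 5*sqrt(2)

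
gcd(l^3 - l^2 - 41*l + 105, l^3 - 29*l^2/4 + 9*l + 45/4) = l^2 - 8*l + 15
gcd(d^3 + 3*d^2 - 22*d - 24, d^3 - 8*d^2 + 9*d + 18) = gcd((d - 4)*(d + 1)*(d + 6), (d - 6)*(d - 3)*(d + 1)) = d + 1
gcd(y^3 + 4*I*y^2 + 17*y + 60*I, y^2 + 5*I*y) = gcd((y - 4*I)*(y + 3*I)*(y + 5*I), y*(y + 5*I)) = y + 5*I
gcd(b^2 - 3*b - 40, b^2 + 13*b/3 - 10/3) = b + 5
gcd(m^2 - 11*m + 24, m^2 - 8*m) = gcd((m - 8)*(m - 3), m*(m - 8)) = m - 8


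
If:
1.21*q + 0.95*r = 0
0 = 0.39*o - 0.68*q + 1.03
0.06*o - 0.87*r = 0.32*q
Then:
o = -2.33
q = 0.18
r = -0.23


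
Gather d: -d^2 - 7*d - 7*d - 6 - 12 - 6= -d^2 - 14*d - 24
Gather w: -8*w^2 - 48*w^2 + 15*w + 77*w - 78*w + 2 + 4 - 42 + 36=-56*w^2 + 14*w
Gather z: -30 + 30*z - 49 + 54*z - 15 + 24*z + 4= 108*z - 90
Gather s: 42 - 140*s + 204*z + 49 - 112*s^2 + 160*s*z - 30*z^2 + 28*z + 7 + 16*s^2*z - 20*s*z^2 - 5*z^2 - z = s^2*(16*z - 112) + s*(-20*z^2 + 160*z - 140) - 35*z^2 + 231*z + 98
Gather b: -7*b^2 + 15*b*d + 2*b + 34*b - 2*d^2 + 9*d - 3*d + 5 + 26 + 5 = -7*b^2 + b*(15*d + 36) - 2*d^2 + 6*d + 36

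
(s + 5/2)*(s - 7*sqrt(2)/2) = s^2 - 7*sqrt(2)*s/2 + 5*s/2 - 35*sqrt(2)/4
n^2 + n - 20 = (n - 4)*(n + 5)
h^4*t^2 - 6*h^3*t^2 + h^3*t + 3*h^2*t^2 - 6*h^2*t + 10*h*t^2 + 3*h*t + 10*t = (h - 5)*(h - 2)*(h*t + 1)*(h*t + t)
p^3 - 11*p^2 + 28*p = p*(p - 7)*(p - 4)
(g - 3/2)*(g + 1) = g^2 - g/2 - 3/2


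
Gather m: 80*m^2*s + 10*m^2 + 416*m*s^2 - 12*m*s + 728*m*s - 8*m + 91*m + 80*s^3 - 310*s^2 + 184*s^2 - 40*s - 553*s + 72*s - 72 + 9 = m^2*(80*s + 10) + m*(416*s^2 + 716*s + 83) + 80*s^3 - 126*s^2 - 521*s - 63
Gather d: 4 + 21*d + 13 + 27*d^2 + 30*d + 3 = 27*d^2 + 51*d + 20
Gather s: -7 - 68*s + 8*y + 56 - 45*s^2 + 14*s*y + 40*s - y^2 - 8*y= -45*s^2 + s*(14*y - 28) - y^2 + 49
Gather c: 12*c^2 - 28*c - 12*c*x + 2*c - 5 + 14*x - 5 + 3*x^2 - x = 12*c^2 + c*(-12*x - 26) + 3*x^2 + 13*x - 10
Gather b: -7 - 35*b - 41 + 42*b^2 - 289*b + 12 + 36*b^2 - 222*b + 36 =78*b^2 - 546*b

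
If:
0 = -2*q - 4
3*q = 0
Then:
No Solution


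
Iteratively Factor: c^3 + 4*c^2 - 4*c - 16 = (c - 2)*(c^2 + 6*c + 8) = (c - 2)*(c + 2)*(c + 4)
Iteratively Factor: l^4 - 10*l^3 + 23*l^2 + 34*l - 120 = (l - 5)*(l^3 - 5*l^2 - 2*l + 24) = (l - 5)*(l - 3)*(l^2 - 2*l - 8) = (l - 5)*(l - 3)*(l + 2)*(l - 4)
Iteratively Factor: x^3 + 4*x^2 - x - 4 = (x - 1)*(x^2 + 5*x + 4) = (x - 1)*(x + 1)*(x + 4)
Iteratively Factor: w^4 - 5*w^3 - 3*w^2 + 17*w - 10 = (w - 1)*(w^3 - 4*w^2 - 7*w + 10) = (w - 1)^2*(w^2 - 3*w - 10) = (w - 5)*(w - 1)^2*(w + 2)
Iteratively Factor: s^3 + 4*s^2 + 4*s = (s + 2)*(s^2 + 2*s) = s*(s + 2)*(s + 2)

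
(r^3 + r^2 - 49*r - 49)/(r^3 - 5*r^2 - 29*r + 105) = (r^2 + 8*r + 7)/(r^2 + 2*r - 15)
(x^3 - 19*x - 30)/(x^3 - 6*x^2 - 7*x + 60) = (x + 2)/(x - 4)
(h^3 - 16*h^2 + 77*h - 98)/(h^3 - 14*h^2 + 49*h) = (h - 2)/h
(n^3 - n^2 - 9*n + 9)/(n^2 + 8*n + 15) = (n^2 - 4*n + 3)/(n + 5)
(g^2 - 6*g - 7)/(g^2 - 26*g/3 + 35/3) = 3*(g + 1)/(3*g - 5)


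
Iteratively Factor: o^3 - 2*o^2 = (o)*(o^2 - 2*o) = o*(o - 2)*(o)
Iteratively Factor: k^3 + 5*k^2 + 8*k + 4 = (k + 1)*(k^2 + 4*k + 4) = (k + 1)*(k + 2)*(k + 2)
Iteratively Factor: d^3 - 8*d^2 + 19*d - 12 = (d - 1)*(d^2 - 7*d + 12) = (d - 3)*(d - 1)*(d - 4)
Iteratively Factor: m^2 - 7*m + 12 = (m - 4)*(m - 3)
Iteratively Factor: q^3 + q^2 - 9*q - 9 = (q + 1)*(q^2 - 9) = (q - 3)*(q + 1)*(q + 3)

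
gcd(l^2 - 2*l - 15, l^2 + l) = 1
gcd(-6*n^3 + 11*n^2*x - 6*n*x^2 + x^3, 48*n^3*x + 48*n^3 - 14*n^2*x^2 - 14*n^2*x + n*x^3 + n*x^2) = 1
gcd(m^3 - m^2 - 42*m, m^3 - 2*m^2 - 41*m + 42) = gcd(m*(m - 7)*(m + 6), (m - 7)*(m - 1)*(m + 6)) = m^2 - m - 42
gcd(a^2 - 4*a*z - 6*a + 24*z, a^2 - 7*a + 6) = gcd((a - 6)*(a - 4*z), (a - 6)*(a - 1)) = a - 6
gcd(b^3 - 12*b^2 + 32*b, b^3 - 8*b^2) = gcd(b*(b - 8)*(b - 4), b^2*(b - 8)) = b^2 - 8*b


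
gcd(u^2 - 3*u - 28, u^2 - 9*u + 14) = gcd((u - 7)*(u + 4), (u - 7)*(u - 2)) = u - 7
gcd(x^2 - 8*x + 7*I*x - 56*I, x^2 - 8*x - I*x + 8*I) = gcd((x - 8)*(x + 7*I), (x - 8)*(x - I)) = x - 8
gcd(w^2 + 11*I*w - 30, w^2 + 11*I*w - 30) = w^2 + 11*I*w - 30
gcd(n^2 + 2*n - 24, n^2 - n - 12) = n - 4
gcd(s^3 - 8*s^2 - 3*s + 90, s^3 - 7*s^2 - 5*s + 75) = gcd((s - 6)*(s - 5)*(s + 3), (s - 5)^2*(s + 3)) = s^2 - 2*s - 15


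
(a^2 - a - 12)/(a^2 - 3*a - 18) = (a - 4)/(a - 6)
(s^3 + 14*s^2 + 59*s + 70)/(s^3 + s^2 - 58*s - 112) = (s + 5)/(s - 8)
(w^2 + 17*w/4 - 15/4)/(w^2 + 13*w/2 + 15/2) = (4*w - 3)/(2*(2*w + 3))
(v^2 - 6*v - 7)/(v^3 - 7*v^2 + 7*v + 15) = (v - 7)/(v^2 - 8*v + 15)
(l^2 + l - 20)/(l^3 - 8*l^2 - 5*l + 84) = (l + 5)/(l^2 - 4*l - 21)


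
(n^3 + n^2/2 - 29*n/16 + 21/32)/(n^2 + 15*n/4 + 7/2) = (8*n^2 - 10*n + 3)/(8*(n + 2))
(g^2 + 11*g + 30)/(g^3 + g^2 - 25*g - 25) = (g + 6)/(g^2 - 4*g - 5)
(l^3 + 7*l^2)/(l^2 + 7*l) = l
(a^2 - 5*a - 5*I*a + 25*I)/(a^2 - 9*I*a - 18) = (-a^2 + 5*a + 5*I*a - 25*I)/(-a^2 + 9*I*a + 18)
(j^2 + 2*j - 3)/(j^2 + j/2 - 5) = 2*(j^2 + 2*j - 3)/(2*j^2 + j - 10)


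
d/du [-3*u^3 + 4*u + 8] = 4 - 9*u^2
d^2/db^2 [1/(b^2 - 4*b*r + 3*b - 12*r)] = 2*(-b^2 + 4*b*r - 3*b + 12*r + (2*b - 4*r + 3)^2)/(b^2 - 4*b*r + 3*b - 12*r)^3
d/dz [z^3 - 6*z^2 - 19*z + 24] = 3*z^2 - 12*z - 19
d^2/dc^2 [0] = 0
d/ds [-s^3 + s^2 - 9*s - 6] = -3*s^2 + 2*s - 9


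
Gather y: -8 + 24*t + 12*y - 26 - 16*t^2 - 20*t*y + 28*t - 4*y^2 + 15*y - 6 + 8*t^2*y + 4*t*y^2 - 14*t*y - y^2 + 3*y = -16*t^2 + 52*t + y^2*(4*t - 5) + y*(8*t^2 - 34*t + 30) - 40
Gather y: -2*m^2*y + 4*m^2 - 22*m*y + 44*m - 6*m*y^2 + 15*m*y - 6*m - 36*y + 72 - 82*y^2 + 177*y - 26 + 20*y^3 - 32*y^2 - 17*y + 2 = 4*m^2 + 38*m + 20*y^3 + y^2*(-6*m - 114) + y*(-2*m^2 - 7*m + 124) + 48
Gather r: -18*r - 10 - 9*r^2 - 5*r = -9*r^2 - 23*r - 10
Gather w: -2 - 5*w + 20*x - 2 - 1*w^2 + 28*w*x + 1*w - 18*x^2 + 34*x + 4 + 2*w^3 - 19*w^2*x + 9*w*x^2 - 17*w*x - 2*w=2*w^3 + w^2*(-19*x - 1) + w*(9*x^2 + 11*x - 6) - 18*x^2 + 54*x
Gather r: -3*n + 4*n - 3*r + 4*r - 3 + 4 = n + r + 1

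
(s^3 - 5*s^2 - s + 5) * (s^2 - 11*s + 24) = s^5 - 16*s^4 + 78*s^3 - 104*s^2 - 79*s + 120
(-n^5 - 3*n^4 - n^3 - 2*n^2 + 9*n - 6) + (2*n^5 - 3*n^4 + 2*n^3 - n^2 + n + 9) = n^5 - 6*n^4 + n^3 - 3*n^2 + 10*n + 3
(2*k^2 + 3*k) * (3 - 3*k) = -6*k^3 - 3*k^2 + 9*k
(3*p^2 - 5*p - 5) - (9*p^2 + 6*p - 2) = -6*p^2 - 11*p - 3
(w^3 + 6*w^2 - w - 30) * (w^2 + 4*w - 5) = w^5 + 10*w^4 + 18*w^3 - 64*w^2 - 115*w + 150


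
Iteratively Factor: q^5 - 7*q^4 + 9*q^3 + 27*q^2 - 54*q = (q + 2)*(q^4 - 9*q^3 + 27*q^2 - 27*q) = q*(q + 2)*(q^3 - 9*q^2 + 27*q - 27) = q*(q - 3)*(q + 2)*(q^2 - 6*q + 9) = q*(q - 3)^2*(q + 2)*(q - 3)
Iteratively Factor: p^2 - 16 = (p - 4)*(p + 4)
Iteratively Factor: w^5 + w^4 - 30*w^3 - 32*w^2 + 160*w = (w)*(w^4 + w^3 - 30*w^2 - 32*w + 160) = w*(w - 2)*(w^3 + 3*w^2 - 24*w - 80) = w*(w - 2)*(w + 4)*(w^2 - w - 20) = w*(w - 2)*(w + 4)^2*(w - 5)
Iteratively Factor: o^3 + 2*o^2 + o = (o)*(o^2 + 2*o + 1) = o*(o + 1)*(o + 1)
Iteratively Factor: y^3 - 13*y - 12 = (y - 4)*(y^2 + 4*y + 3) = (y - 4)*(y + 1)*(y + 3)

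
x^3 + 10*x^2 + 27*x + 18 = (x + 1)*(x + 3)*(x + 6)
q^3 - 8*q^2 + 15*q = q*(q - 5)*(q - 3)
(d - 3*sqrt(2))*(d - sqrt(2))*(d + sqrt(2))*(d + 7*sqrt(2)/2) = d^4 + sqrt(2)*d^3/2 - 23*d^2 - sqrt(2)*d + 42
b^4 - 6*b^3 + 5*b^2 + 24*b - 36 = (b - 3)^2*(b - 2)*(b + 2)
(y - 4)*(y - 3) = y^2 - 7*y + 12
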